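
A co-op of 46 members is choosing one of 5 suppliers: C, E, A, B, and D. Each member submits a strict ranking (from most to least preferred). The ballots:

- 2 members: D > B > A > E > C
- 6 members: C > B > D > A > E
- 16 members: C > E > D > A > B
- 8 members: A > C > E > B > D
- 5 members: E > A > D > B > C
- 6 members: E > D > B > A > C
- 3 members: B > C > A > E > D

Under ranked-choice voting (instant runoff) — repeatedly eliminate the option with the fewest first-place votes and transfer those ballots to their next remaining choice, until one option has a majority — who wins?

Round 1: C 22, E 11, A 8, B 3, D 2. Eliminate D.
Round 2: C 22, E 11, A 8, B 5. Eliminate B.
Round 3: C 25, E 11, A 10. C has a majority.

C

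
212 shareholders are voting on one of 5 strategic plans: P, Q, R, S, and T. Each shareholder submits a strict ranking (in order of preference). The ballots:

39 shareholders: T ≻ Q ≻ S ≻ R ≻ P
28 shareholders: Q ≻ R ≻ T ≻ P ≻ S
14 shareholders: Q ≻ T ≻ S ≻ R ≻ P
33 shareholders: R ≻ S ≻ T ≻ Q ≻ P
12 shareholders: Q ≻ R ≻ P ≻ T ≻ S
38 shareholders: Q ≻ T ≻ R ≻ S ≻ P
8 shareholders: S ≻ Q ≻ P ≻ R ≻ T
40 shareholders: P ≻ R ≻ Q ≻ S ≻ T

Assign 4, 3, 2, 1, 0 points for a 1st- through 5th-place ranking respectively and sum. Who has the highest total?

P: 39·0 + 28·1 + 14·0 + 33·0 + 12·2 + 38·0 + 8·2 + 40·4 = 228
Q: 39·3 + 28·4 + 14·4 + 33·1 + 12·4 + 38·4 + 8·3 + 40·2 = 622
R: 39·1 + 28·3 + 14·1 + 33·4 + 12·3 + 38·2 + 8·1 + 40·3 = 509
S: 39·2 + 28·0 + 14·2 + 33·3 + 12·0 + 38·1 + 8·4 + 40·1 = 315
T: 39·4 + 28·2 + 14·3 + 33·2 + 12·1 + 38·3 + 8·0 + 40·0 = 446
Q has the highest Borda score (622).

Q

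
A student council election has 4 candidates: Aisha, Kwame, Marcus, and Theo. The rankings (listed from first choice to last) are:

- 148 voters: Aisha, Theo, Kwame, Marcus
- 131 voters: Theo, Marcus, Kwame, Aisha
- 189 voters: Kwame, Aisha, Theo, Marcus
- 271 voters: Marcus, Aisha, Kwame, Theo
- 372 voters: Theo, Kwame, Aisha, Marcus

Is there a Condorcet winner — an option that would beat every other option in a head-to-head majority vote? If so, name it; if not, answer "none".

none

Checking pairwise contests:
Kwame beats Aisha 692–419.
Theo beats Kwame 651–460.
Aisha beats Marcus 709–402.
Aisha beats Theo 608–503.
Every option loses at least one head-to-head, so there is no Condorcet winner.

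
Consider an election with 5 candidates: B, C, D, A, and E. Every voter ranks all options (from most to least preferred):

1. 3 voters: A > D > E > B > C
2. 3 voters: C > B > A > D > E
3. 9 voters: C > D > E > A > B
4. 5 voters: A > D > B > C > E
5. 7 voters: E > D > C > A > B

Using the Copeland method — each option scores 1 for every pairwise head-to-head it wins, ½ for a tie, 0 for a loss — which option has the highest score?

D

B: loses to C, D, A, and E → score 0.
C: beats B, A, and E; loses to D → score 3.
D: beats B, C, A, and E → score 4.
A: beats B; loses to C, D, and E → score 1.
E: beats B and A; loses to C and D → score 2.
D has the best pairwise record.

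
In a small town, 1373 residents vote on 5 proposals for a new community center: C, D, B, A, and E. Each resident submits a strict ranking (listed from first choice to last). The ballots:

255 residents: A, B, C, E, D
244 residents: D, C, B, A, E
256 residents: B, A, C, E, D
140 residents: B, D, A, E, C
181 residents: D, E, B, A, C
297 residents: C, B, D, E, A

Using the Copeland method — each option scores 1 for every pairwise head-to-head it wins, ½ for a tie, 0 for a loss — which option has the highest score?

B

C: beats D and E; loses to B and A → score 2.
D: beats A and E; loses to C and B → score 2.
B: beats C, D, A, and E → score 4.
A: beats C and E; loses to D and B → score 2.
E: loses to C, D, B, and A → score 0.
B has the best pairwise record.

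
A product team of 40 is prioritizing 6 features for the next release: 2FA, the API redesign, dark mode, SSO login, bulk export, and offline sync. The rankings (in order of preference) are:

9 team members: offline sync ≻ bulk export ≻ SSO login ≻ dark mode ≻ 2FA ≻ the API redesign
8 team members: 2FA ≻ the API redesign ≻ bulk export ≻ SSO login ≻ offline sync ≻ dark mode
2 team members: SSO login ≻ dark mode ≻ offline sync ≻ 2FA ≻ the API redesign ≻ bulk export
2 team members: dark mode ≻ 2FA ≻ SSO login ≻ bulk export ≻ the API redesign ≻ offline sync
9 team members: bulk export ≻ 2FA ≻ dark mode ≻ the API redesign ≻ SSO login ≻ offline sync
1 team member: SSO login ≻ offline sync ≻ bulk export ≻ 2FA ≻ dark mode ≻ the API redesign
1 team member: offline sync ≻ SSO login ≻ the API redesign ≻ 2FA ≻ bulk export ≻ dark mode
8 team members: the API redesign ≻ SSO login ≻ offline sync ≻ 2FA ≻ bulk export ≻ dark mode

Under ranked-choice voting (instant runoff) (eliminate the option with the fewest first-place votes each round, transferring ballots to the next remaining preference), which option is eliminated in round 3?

the API redesign

Round 1: 2FA 8, the API redesign 8, dark mode 2, SSO login 3, bulk export 9, offline sync 10. Eliminate dark mode.
Round 2: 2FA 10, the API redesign 8, SSO login 3, bulk export 9, offline sync 10. Eliminate SSO login.
Round 3: 2FA 10, the API redesign 8, bulk export 9, offline sync 13. Eliminate the API redesign.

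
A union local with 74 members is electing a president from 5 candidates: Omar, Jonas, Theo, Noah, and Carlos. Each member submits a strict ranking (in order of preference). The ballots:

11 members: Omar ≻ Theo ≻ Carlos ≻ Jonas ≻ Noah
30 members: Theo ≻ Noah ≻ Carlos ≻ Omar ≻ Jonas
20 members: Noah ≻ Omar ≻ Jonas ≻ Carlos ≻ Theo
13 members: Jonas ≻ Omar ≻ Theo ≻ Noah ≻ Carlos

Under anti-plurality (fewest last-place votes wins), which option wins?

Last-place votes: Omar 0, Jonas 30, Theo 20, Noah 11, Carlos 13.
Omar is ranked last by the fewest voters, so Omar wins.

Omar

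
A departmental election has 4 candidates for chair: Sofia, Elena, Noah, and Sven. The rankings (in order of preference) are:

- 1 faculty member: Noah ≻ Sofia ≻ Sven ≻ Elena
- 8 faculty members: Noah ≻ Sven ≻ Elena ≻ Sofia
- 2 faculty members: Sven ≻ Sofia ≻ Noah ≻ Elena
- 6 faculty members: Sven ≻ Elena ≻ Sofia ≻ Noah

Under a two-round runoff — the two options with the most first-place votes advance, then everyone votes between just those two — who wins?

Noah

Round 1 first-place votes: Sofia 0, Elena 0, Noah 9, Sven 8.
Noah and Sven advance.
Runoff: Noah is preferred to Sven by 9 voters; Sven by 8.
Noah wins the runoff.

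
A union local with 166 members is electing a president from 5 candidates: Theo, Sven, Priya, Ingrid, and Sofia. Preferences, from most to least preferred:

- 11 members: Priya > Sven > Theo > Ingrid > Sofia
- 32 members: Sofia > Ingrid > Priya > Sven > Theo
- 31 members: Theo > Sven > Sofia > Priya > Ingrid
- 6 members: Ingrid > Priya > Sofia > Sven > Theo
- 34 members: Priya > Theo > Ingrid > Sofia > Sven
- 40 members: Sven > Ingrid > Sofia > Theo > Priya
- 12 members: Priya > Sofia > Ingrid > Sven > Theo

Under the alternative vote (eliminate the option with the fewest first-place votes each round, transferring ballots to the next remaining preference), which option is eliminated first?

Round 1: Theo 31, Sven 40, Priya 57, Ingrid 6, Sofia 32. Eliminate Ingrid.

Ingrid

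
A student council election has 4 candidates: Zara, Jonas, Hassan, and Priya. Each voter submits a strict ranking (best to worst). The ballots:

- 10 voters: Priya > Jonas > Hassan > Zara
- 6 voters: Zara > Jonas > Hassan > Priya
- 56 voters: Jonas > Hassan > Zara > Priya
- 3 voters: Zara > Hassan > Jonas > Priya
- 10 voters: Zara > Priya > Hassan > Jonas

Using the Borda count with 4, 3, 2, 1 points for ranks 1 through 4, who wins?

Zara: 10·1 + 6·4 + 56·2 + 3·4 + 10·4 = 198
Jonas: 10·3 + 6·3 + 56·4 + 3·2 + 10·1 = 288
Hassan: 10·2 + 6·2 + 56·3 + 3·3 + 10·2 = 229
Priya: 10·4 + 6·1 + 56·1 + 3·1 + 10·3 = 135
Jonas has the highest Borda score (288).

Jonas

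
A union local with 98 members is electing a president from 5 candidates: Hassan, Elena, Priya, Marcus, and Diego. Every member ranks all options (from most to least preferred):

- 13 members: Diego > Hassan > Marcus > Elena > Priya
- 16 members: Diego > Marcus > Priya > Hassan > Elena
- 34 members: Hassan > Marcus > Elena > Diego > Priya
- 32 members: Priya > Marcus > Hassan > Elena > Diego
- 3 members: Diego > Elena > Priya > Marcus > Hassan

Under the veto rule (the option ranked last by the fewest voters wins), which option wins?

Marcus

Last-place votes: Hassan 3, Elena 16, Priya 47, Marcus 0, Diego 32.
Marcus is ranked last by the fewest voters, so Marcus wins.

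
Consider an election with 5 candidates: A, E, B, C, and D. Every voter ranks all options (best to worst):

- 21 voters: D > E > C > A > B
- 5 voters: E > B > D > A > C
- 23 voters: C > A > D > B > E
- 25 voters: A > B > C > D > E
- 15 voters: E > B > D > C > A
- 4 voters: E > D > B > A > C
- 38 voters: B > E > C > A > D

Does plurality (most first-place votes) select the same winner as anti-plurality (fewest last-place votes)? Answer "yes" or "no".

Plurality — first-place votes: A 25, E 24, B 38, C 23, D 21. Winner: B.
Anti-plurality — last-place votes: A 15, E 48, B 21, C 9, D 38. Winner: C.
The two methods disagree.

no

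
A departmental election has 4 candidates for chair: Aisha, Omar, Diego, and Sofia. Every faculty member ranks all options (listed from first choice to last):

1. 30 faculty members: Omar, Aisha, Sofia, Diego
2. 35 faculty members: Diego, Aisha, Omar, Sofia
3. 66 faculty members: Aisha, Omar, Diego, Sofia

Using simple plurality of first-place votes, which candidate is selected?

Aisha

First-place votes: Aisha 66, Omar 30, Diego 35, Sofia 0.
Aisha has the most first-place votes.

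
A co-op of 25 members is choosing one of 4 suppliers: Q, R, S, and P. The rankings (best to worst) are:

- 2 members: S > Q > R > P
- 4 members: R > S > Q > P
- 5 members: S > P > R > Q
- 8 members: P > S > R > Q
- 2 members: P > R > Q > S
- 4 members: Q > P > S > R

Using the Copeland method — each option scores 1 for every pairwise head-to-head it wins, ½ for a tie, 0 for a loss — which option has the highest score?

P

Q: loses to R, S, and P → score 0.
R: beats Q; loses to S and P → score 1.
S: beats Q and R; loses to P → score 2.
P: beats Q, R, and S → score 3.
P has the best pairwise record.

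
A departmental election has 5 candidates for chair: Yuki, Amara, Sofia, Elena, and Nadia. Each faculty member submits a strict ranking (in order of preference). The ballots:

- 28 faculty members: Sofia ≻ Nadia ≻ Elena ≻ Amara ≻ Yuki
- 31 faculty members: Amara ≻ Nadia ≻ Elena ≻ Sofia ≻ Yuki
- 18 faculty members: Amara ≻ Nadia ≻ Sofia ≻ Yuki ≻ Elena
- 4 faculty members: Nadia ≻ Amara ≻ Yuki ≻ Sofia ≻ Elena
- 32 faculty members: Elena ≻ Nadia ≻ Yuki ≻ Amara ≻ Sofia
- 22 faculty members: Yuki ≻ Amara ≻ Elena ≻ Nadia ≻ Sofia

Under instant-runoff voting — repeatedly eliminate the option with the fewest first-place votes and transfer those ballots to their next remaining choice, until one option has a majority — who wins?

Round 1: Yuki 22, Amara 49, Sofia 28, Elena 32, Nadia 4. Eliminate Nadia.
Round 2: Yuki 22, Amara 53, Sofia 28, Elena 32. Eliminate Yuki.
Round 3: Amara 75, Sofia 28, Elena 32. Amara has a majority.

Amara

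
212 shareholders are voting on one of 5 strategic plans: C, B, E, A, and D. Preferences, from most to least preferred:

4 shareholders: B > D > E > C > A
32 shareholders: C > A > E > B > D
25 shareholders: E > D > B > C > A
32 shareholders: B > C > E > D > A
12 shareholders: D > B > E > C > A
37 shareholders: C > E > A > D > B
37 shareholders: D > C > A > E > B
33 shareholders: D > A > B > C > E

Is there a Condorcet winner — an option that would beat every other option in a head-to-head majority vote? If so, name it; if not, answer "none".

Checking pairwise contests:
D beats C 111–101.
E beats B 131–81.
C beats E 171–41.
C beats A 179–33.
E beats D 126–86.
Every option loses at least one head-to-head, so there is no Condorcet winner.

none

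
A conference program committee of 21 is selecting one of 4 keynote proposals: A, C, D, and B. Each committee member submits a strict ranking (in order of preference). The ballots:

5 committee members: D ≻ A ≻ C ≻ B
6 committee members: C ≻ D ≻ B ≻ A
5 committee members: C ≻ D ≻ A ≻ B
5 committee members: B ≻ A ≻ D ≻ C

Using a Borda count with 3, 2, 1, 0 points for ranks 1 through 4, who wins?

A: 5·2 + 6·0 + 5·1 + 5·2 = 25
C: 5·1 + 6·3 + 5·3 + 5·0 = 38
D: 5·3 + 6·2 + 5·2 + 5·1 = 42
B: 5·0 + 6·1 + 5·0 + 5·3 = 21
D has the highest Borda score (42).

D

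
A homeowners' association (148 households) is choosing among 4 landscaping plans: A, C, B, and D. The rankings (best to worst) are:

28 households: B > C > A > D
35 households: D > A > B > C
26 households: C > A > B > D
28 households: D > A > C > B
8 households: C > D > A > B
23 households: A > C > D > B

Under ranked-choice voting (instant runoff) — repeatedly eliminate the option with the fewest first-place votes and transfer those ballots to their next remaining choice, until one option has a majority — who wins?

C

Round 1: A 23, C 34, B 28, D 63. Eliminate A.
Round 2: C 57, B 28, D 63. Eliminate B.
Round 3: C 85, D 63. C has a majority.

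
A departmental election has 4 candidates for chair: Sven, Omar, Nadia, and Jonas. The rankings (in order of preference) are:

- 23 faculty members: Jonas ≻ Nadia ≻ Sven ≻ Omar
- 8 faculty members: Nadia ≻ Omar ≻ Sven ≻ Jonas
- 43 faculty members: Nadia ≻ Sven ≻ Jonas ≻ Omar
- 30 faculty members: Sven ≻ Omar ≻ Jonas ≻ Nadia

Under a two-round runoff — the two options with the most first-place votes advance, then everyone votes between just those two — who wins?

Round 1 first-place votes: Sven 30, Omar 0, Nadia 51, Jonas 23.
Nadia and Sven advance.
Runoff: Nadia is preferred to Sven by 74 voters; Sven by 30.
Nadia wins the runoff.

Nadia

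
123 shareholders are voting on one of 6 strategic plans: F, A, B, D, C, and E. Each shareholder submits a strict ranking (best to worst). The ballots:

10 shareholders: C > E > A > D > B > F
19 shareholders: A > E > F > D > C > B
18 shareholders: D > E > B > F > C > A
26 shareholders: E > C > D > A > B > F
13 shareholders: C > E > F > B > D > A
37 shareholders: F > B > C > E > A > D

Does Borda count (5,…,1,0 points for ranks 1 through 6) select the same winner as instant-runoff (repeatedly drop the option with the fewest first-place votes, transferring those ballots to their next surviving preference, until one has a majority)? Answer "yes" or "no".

yes

Borda — scores: F 317, A 214, B 264, D 239, C 367, E 444. Winner: E.
Instant-runoff — R1 F 37, A 19, B 0, D 18, C 23, E 26 (B out); R2 F 37, A 19, D 18, C 23, E 26 (D out); R3 F 37, A 19, C 23, E 44 (A out); R4 F 37, C 23, E 63 (E winner). Winner: E.
The two methods agree.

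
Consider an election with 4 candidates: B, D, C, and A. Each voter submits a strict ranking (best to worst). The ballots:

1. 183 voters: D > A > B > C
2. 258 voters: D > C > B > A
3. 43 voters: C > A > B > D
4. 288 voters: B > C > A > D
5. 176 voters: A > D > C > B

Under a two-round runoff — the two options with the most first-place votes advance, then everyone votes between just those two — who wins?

D

Round 1 first-place votes: B 288, D 441, C 43, A 176.
D and B advance.
Runoff: D is preferred to B by 617 voters; B by 331.
D wins the runoff.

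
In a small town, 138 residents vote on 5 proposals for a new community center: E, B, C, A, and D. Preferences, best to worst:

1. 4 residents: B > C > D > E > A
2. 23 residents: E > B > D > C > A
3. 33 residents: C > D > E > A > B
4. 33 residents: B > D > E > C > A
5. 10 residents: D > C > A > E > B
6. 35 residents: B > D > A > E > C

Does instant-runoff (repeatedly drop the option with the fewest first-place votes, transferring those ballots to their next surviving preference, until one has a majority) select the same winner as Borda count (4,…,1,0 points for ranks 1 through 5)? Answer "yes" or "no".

Instant-runoff — R1 E 23, B 72, C 33, A 0, D 10 (B winner). Winner: B.
Borda — scores: E 273, B 357, C 230, A 123, D 397. Winner: D.
The two methods disagree.

no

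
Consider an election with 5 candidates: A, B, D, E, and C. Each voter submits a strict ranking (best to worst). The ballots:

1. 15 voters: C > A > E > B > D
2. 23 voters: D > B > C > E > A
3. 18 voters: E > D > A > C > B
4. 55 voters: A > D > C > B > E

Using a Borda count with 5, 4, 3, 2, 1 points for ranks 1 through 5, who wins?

A: 15·4 + 23·1 + 18·3 + 55·5 = 412
B: 15·2 + 23·4 + 18·1 + 55·2 = 250
D: 15·1 + 23·5 + 18·4 + 55·4 = 422
E: 15·3 + 23·2 + 18·5 + 55·1 = 236
C: 15·5 + 23·3 + 18·2 + 55·3 = 345
D has the highest Borda score (422).

D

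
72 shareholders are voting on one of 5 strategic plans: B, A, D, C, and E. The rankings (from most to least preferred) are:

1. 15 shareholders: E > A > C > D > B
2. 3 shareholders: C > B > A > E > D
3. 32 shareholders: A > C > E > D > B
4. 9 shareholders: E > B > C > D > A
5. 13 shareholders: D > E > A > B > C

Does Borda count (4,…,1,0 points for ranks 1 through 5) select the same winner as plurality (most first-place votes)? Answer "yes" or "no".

yes

Borda — scores: B 49, A 205, D 108, C 156, E 202. Winner: A.
Plurality — first-place votes: B 0, A 32, D 13, C 3, E 24. Winner: A.
The two methods agree.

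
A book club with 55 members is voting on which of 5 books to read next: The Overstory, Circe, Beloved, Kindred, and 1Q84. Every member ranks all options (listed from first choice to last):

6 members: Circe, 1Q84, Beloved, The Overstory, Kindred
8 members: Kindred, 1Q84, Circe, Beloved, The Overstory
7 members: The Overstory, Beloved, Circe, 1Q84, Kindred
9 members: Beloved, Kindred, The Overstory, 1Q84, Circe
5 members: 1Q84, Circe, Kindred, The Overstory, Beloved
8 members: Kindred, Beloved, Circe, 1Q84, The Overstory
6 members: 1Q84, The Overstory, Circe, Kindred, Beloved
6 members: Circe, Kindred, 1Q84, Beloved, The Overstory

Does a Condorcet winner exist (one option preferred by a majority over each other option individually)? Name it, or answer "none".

Checking pairwise contests:
Circe beats The Overstory 33–22.
1Q84 beats Circe 28–27.
Circe beats Beloved 31–24.
Circe beats Kindred 30–25.
Kindred beats 1Q84 31–24.
Every option loses at least one head-to-head, so there is no Condorcet winner.

none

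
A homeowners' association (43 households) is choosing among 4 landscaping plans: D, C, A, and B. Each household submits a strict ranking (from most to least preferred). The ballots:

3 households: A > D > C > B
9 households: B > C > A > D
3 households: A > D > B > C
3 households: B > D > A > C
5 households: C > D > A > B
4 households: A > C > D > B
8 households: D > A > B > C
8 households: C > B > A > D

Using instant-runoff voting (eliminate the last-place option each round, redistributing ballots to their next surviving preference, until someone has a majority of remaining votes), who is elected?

C

Round 1: D 8, C 13, A 10, B 12. Eliminate D.
Round 2: C 13, A 18, B 12. Eliminate B.
Round 3: C 22, A 21. C has a majority.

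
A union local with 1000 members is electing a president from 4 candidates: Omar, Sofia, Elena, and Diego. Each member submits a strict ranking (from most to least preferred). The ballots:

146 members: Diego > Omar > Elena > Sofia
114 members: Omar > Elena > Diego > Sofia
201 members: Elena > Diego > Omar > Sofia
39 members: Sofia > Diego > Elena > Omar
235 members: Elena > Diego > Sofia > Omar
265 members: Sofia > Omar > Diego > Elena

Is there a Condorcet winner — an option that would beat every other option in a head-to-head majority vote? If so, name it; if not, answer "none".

none

Checking pairwise contests:
Sofia beats Omar 539–461.
Elena beats Sofia 696–304.
Omar beats Elena 525–475.
Elena beats Diego 550–450.
Every option loses at least one head-to-head, so there is no Condorcet winner.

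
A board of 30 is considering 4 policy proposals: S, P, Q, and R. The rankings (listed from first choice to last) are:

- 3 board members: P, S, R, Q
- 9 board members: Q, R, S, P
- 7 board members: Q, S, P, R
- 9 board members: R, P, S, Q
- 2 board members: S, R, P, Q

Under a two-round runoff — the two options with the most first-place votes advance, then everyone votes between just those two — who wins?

Q

Round 1 first-place votes: S 2, P 3, Q 16, R 9.
Q and R advance.
Runoff: Q is preferred to R by 16 voters; R by 14.
Q wins the runoff.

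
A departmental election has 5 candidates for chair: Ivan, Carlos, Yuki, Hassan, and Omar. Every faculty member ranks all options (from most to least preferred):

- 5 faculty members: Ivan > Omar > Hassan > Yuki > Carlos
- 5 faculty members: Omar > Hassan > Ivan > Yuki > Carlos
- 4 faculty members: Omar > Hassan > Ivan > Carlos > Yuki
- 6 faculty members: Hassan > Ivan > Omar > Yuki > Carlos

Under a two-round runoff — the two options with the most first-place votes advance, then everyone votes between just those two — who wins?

Round 1 first-place votes: Ivan 5, Carlos 0, Yuki 0, Hassan 6, Omar 9.
Omar and Hassan advance.
Runoff: Omar is preferred to Hassan by 14 voters; Hassan by 6.
Omar wins the runoff.

Omar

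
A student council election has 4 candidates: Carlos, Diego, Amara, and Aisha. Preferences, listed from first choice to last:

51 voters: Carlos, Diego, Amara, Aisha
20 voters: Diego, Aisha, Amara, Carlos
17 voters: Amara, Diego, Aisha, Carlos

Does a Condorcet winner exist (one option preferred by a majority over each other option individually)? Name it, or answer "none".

Carlos vs Diego: 51–37 for Carlos.
Carlos vs Amara: 51–37 for Carlos.
Carlos vs Aisha: 51–37 for Carlos.
Carlos beats every other option head-to-head.

Carlos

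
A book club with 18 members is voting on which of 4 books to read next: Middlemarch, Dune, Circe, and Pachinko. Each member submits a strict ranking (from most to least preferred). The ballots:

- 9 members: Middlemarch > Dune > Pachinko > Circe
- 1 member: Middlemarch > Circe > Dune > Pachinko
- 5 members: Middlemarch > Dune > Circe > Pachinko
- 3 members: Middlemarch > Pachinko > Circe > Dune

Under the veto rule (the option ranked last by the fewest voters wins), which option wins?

Last-place votes: Middlemarch 0, Dune 3, Circe 9, Pachinko 6.
Middlemarch is ranked last by the fewest voters, so Middlemarch wins.

Middlemarch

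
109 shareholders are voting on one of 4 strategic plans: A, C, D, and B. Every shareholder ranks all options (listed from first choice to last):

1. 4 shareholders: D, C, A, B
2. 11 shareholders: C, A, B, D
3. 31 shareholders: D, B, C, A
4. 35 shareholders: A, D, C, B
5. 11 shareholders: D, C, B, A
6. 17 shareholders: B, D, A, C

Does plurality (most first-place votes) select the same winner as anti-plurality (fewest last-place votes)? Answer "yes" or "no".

yes

Plurality — first-place votes: A 35, C 11, D 46, B 17. Winner: D.
Anti-plurality — last-place votes: A 42, C 17, D 11, B 39. Winner: D.
The two methods agree.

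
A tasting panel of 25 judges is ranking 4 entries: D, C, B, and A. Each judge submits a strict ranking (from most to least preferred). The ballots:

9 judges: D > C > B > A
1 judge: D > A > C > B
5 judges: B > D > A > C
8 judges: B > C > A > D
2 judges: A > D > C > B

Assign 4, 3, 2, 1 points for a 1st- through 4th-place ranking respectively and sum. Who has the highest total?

B

D: 9·4 + 1·4 + 5·3 + 8·1 + 2·3 = 69
C: 9·3 + 1·2 + 5·1 + 8·3 + 2·2 = 62
B: 9·2 + 1·1 + 5·4 + 8·4 + 2·1 = 73
A: 9·1 + 1·3 + 5·2 + 8·2 + 2·4 = 46
B has the highest Borda score (73).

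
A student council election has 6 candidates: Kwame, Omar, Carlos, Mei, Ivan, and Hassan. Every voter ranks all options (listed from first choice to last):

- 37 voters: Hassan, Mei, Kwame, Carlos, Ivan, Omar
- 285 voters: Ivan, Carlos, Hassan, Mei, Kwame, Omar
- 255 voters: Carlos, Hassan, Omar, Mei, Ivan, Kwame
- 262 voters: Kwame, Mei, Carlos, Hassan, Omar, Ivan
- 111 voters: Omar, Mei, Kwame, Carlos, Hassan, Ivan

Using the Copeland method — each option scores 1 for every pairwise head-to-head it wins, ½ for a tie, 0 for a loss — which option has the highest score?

Carlos

Kwame: beats Omar; loses to Carlos, Mei, Ivan, and Hassan → score 1.
Omar: beats Ivan; loses to Kwame, Carlos, Mei, and Hassan → score 1.
Carlos: beats Kwame, Omar, Mei, Ivan, and Hassan → score 5.
Mei: beats Kwame, Omar, and Ivan; loses to Carlos and Hassan → score 3.
Ivan: beats Kwame; loses to Omar, Carlos, Mei, and Hassan → score 1.
Hassan: beats Kwame, Omar, Mei, and Ivan; loses to Carlos → score 4.
Carlos has the best pairwise record.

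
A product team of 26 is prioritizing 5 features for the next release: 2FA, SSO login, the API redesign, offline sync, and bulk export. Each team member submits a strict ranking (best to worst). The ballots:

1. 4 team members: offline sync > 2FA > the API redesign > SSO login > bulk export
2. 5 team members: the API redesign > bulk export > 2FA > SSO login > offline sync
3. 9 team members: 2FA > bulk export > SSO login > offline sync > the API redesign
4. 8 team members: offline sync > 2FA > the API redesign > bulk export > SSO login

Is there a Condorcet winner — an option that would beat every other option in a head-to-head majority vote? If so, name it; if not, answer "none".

2FA vs SSO login: 26–0 for 2FA.
2FA vs the API redesign: 21–5 for 2FA.
2FA vs offline sync: 14–12 for 2FA.
2FA vs bulk export: 21–5 for 2FA.
2FA beats every other option head-to-head.

2FA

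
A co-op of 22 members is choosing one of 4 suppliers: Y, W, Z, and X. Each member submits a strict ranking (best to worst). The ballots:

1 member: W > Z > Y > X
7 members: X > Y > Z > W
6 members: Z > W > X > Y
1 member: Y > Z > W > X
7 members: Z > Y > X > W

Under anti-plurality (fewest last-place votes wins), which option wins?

Last-place votes: Y 6, W 14, Z 0, X 2.
Z is ranked last by the fewest voters, so Z wins.

Z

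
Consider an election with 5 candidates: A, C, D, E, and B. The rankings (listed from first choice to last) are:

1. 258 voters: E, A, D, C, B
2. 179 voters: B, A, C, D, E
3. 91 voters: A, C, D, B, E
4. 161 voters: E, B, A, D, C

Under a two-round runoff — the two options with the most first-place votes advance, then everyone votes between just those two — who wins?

Round 1 first-place votes: A 91, C 0, D 0, E 419, B 179.
E and B advance.
Runoff: E is preferred to B by 419 voters; B by 270.
E wins the runoff.

E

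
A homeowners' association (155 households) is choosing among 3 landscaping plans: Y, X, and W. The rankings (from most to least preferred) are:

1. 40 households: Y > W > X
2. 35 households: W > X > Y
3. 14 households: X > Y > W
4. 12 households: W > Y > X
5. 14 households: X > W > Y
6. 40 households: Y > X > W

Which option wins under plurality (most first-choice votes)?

First-place votes: Y 80, X 28, W 47.
Y has the most first-place votes.

Y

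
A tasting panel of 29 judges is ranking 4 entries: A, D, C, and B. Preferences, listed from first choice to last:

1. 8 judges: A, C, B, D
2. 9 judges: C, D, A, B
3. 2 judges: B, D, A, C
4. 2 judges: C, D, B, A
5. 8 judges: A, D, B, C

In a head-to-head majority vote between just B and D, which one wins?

D

Voters preferring B to D: 10; preferring D to B: 19.
D wins the head-to-head.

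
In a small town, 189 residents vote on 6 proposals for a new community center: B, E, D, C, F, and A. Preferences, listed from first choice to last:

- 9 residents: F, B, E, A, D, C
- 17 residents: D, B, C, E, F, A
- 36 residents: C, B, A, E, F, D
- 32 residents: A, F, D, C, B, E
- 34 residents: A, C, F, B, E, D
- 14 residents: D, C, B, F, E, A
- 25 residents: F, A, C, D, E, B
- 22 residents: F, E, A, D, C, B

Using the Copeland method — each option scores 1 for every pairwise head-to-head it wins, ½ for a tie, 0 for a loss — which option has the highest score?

B: beats E; loses to D, C, F, and A → score 1.
E: beats D; loses to B, C, F, and A → score 1.
D: beats B; loses to E, C, F, and A → score 1.
C: beats B, E, D, and F; loses to A → score 4.
F: beats B, E, and D; loses to C and A → score 3.
A: beats B, E, D, C, and F → score 5.
A has the best pairwise record.

A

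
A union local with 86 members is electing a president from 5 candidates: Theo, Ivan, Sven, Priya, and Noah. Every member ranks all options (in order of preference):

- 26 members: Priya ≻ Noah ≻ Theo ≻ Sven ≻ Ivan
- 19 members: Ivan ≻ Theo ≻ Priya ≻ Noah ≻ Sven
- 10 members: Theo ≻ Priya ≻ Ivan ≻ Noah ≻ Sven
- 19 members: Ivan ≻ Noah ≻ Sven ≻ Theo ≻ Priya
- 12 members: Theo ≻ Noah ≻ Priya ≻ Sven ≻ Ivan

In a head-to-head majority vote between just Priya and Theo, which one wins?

Theo

Voters preferring Priya to Theo: 26; preferring Theo to Priya: 60.
Theo wins the head-to-head.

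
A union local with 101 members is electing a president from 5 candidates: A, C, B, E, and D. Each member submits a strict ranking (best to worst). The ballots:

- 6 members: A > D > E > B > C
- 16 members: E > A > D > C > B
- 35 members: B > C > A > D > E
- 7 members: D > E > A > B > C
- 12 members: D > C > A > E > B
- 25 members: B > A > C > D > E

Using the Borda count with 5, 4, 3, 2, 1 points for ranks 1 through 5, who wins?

A

A: 6·5 + 16·4 + 35·3 + 7·3 + 12·3 + 25·4 = 356
C: 6·1 + 16·2 + 35·4 + 7·1 + 12·4 + 25·3 = 308
B: 6·2 + 16·1 + 35·5 + 7·2 + 12·1 + 25·5 = 354
E: 6·3 + 16·5 + 35·1 + 7·4 + 12·2 + 25·1 = 210
D: 6·4 + 16·3 + 35·2 + 7·5 + 12·5 + 25·2 = 287
A has the highest Borda score (356).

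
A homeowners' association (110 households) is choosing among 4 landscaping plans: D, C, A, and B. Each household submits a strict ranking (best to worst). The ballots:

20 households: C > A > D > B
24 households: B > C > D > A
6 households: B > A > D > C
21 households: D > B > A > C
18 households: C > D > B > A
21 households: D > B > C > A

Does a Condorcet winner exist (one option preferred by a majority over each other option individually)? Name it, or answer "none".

none

Checking pairwise contests:
C beats D 62–48.
B beats C 72–38.
D beats A 84–26.
D beats B 80–30.
Every option loses at least one head-to-head, so there is no Condorcet winner.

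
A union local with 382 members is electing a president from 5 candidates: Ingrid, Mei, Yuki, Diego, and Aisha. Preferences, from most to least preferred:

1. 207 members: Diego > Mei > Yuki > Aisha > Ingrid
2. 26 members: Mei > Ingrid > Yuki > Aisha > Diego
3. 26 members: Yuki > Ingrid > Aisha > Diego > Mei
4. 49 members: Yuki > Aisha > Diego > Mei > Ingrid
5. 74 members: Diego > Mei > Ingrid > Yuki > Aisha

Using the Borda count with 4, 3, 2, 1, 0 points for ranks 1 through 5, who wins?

Diego

Ingrid: 207·0 + 26·3 + 26·3 + 49·0 + 74·2 = 304
Mei: 207·3 + 26·4 + 26·0 + 49·1 + 74·3 = 996
Yuki: 207·2 + 26·2 + 26·4 + 49·4 + 74·1 = 840
Diego: 207·4 + 26·0 + 26·1 + 49·2 + 74·4 = 1248
Aisha: 207·1 + 26·1 + 26·2 + 49·3 + 74·0 = 432
Diego has the highest Borda score (1248).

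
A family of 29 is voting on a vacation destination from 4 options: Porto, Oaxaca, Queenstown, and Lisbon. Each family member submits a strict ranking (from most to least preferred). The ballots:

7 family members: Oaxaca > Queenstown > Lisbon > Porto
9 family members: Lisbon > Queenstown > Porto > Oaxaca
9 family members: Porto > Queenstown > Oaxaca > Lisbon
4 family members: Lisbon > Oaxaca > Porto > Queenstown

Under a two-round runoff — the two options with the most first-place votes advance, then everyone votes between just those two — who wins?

Lisbon

Round 1 first-place votes: Porto 9, Oaxaca 7, Queenstown 0, Lisbon 13.
Lisbon and Porto advance.
Runoff: Lisbon is preferred to Porto by 20 voters; Porto by 9.
Lisbon wins the runoff.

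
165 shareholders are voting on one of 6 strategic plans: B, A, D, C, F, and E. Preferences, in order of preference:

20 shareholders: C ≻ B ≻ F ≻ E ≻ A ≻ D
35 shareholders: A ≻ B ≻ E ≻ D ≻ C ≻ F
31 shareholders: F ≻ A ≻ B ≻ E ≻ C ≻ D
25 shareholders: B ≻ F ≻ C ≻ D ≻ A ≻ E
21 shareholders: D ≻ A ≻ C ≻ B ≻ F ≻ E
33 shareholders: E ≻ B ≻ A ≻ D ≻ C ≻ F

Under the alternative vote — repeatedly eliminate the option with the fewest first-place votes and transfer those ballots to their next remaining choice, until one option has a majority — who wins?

A

Round 1: B 25, A 35, D 21, C 20, F 31, E 33. Eliminate C.
Round 2: B 45, A 35, D 21, F 31, E 33. Eliminate D.
Round 3: B 45, A 56, F 31, E 33. Eliminate F.
Round 4: B 45, A 87, E 33. A has a majority.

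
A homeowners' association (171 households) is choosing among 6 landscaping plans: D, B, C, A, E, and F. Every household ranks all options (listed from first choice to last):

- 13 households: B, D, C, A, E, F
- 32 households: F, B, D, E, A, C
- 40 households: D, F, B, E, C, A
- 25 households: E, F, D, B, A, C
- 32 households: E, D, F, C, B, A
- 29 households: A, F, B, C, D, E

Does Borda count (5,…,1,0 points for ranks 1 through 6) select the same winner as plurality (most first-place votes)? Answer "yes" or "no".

Borda — scores: D 580, B 482, C 201, A 228, E 442, F 632. Winner: F.
Plurality — first-place votes: D 40, B 13, C 0, A 29, E 57, F 32. Winner: E.
The two methods disagree.

no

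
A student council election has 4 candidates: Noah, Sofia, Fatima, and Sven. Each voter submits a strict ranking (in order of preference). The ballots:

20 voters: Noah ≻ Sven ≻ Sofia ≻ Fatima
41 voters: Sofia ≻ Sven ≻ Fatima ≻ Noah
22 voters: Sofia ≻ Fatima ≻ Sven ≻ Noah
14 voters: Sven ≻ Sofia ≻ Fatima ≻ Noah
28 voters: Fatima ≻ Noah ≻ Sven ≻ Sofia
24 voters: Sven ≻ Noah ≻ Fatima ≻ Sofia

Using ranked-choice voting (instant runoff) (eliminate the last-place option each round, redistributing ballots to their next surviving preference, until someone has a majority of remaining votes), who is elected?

Sven

Round 1: Noah 20, Sofia 63, Fatima 28, Sven 38. Eliminate Noah.
Round 2: Sofia 63, Fatima 28, Sven 58. Eliminate Fatima.
Round 3: Sofia 63, Sven 86. Sven has a majority.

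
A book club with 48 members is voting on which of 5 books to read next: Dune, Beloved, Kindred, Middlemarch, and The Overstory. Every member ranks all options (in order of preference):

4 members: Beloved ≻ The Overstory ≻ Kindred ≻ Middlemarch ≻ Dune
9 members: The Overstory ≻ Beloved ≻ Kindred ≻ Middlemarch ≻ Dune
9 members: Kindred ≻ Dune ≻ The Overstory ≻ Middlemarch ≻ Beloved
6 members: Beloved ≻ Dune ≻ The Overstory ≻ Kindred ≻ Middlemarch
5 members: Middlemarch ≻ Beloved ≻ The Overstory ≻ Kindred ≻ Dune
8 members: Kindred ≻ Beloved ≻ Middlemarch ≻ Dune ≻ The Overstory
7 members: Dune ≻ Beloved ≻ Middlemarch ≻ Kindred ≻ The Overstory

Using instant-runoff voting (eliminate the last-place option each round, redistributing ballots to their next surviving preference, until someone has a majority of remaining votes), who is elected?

Round 1: Dune 7, Beloved 10, Kindred 17, Middlemarch 5, The Overstory 9. Eliminate Middlemarch.
Round 2: Dune 7, Beloved 15, Kindred 17, The Overstory 9. Eliminate Dune.
Round 3: Beloved 22, Kindred 17, The Overstory 9. Eliminate The Overstory.
Round 4: Beloved 31, Kindred 17. Beloved has a majority.

Beloved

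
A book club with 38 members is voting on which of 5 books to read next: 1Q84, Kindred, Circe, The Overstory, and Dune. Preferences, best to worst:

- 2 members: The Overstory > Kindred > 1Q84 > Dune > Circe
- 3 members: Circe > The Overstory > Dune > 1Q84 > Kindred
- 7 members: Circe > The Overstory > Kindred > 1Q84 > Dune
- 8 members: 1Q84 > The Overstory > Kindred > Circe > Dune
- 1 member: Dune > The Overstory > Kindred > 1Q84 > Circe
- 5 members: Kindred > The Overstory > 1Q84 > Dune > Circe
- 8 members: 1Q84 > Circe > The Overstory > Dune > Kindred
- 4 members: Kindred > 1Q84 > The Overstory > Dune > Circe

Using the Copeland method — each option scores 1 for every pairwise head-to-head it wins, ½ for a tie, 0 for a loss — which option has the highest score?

1Q84: beats Circe, The Overstory, and Dune; ties Kindred → score 3.5.
Kindred: beats Circe and Dune; ties 1Q84; loses to The Overstory → score 2.5.
Circe: beats Dune; loses to 1Q84, Kindred, and The Overstory → score 1.
The Overstory: beats Kindred, Circe, and Dune; loses to 1Q84 → score 3.
Dune: loses to 1Q84, Kindred, Circe, and The Overstory → score 0.
1Q84 has the best pairwise record.

1Q84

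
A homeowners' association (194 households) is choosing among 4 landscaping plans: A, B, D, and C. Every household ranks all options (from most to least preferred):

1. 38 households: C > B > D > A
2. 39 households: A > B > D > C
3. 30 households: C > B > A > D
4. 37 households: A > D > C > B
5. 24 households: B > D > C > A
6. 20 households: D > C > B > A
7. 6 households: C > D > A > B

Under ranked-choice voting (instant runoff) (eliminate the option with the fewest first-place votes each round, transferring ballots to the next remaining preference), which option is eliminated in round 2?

Round 1: A 76, B 24, D 20, C 74. Eliminate D.
Round 2: A 76, B 24, C 94. Eliminate B.

B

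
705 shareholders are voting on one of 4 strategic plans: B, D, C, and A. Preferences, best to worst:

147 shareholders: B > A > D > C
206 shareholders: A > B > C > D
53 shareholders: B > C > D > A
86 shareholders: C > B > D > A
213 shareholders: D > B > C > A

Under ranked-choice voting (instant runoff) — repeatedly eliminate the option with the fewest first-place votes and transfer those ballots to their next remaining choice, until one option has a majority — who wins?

B

Round 1: B 200, D 213, C 86, A 206. Eliminate C.
Round 2: B 286, D 213, A 206. Eliminate A.
Round 3: B 492, D 213. B has a majority.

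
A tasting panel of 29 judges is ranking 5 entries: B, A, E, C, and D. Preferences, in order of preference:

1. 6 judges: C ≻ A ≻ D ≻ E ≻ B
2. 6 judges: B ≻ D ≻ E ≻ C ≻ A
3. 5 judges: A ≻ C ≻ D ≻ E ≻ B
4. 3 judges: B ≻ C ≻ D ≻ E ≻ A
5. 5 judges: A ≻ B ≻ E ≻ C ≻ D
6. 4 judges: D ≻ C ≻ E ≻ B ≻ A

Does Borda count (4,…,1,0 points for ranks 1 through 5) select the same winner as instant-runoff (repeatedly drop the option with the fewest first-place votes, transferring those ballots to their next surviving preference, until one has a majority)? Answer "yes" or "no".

Borda — scores: B 55, A 58, E 44, C 71, D 62. Winner: C.
Instant-runoff — R1 B 9, A 10, E 0, C 6, D 4 (E out); R2 B 9, A 10, C 6, D 4 (D out); R3 B 9, A 10, C 10 (B out); R4 A 10, C 19 (C winner). Winner: C.
The two methods agree.

yes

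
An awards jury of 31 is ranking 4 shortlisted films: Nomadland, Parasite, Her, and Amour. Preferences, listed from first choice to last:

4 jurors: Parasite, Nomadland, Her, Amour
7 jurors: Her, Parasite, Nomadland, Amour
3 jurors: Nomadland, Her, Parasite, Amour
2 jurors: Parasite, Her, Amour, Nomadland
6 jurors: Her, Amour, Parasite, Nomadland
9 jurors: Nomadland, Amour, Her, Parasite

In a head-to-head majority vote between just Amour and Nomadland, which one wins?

Voters preferring Amour to Nomadland: 8; preferring Nomadland to Amour: 23.
Nomadland wins the head-to-head.

Nomadland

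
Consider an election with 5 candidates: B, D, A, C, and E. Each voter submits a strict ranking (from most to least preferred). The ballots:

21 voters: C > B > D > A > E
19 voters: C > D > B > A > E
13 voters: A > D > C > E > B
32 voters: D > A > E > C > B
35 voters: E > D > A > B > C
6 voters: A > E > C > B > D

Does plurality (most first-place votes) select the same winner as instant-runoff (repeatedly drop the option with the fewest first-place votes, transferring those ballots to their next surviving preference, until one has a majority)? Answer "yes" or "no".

no

Plurality — first-place votes: B 0, D 32, A 19, C 40, E 35. Winner: C.
Instant-runoff — R1 B 0, D 32, A 19, C 40, E 35 (B out); R2 D 32, A 19, C 40, E 35 (A out); R3 D 45, C 40, E 41 (C out); R4 D 85, E 41 (D winner). Winner: D.
The two methods disagree.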